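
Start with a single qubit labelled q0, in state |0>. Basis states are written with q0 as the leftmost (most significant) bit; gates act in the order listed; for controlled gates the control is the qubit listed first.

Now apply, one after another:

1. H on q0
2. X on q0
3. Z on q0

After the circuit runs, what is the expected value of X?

In the final state, X has expectation -1.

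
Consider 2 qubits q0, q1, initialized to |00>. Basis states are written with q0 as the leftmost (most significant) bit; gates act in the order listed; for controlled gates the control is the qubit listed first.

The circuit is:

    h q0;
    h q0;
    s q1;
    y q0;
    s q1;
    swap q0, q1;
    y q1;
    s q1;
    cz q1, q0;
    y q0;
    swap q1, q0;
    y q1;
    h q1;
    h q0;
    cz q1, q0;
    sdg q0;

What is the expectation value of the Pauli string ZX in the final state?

The observable ZX averages to 1. Key observation: the block from step 1 through step 2 cancels to the identity and can be dropped.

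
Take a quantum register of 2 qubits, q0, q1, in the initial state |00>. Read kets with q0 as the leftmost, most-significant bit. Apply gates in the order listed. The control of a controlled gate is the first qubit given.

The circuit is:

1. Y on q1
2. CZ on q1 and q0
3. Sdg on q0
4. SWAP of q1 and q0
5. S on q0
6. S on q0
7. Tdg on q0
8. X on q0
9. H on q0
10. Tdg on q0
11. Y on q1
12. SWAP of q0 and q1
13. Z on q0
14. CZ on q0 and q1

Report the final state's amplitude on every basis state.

The final amplitudes are 0 on |00>, 0 on |01>, sqrt(2)*exp(3*I*pi/4)/2 on |10>, -sqrt(2)*I/2 on |11>.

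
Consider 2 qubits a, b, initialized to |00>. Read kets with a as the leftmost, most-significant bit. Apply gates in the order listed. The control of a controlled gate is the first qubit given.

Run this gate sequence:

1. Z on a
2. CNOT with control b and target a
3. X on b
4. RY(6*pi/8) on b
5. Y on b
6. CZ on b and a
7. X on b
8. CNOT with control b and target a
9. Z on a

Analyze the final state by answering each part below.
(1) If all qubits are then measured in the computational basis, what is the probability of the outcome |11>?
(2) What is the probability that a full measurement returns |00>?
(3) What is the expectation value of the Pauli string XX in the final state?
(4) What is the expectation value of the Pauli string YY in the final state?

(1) A full measurement returns |11> with probability 1/2 - sqrt(2)/4.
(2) Outcome |00> occurs with probability sqrt(2)/4 + 1/2.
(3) The expectation value of XX is -sqrt(2)/2.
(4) In the final state, YY has expectation sqrt(2)/2.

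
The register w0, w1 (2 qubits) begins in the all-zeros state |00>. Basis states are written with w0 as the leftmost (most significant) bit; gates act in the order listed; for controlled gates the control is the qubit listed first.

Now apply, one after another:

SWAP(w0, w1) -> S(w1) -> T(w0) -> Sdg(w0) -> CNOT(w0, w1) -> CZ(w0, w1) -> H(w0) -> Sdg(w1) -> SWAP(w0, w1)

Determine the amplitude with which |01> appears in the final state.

|01> carries amplitude sqrt(2)/2 in the final state.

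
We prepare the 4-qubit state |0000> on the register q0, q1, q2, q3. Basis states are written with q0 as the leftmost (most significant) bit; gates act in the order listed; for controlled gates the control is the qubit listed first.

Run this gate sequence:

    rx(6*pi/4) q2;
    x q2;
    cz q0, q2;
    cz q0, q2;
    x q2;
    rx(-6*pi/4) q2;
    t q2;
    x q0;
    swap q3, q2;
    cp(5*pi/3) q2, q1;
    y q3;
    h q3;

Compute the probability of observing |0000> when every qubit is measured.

A full measurement returns |0000> with probability 0. Key observation: gates 1-6 undo each other exactly, leaving only the rest of the circuit to track.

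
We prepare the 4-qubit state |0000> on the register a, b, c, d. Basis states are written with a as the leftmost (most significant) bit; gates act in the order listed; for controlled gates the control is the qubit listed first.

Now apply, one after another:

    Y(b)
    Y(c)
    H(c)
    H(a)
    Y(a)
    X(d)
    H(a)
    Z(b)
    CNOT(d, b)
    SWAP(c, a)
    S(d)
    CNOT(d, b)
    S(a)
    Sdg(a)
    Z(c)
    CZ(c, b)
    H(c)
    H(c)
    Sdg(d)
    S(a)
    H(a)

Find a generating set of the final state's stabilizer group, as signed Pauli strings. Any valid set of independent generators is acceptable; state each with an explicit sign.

The stabilizer group can be generated by +YIII, -IZII, -IIZI, -IIIZ, among other valid generating sets. Key observation: the block from step 17 through step 18 cancels to the identity and can be dropped.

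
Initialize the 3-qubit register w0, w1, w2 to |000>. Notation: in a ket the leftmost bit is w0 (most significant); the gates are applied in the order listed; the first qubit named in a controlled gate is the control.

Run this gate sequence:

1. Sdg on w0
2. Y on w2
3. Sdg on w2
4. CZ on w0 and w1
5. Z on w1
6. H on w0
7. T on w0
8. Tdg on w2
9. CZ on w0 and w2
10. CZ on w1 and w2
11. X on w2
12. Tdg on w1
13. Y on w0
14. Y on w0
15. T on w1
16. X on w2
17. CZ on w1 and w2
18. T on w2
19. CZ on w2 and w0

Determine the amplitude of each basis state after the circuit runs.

The final amplitudes are sqrt(2)/2 on |001>, sqrt(2)*exp(I*pi/4)/2 on |101>, and 0 on every other basis state. Key observation: the block from step 10 through step 17 cancels to the identity and can be dropped.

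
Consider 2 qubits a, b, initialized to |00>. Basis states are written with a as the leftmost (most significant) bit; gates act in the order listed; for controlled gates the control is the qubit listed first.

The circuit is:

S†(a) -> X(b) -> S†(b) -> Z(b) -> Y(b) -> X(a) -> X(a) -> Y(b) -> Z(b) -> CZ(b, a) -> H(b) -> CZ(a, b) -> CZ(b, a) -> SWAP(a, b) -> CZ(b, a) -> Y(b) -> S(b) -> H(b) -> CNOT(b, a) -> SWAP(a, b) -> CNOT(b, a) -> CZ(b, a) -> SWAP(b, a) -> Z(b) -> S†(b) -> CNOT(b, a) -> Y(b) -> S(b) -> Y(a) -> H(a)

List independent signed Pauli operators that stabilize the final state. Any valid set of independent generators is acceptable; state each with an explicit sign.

One valid set of independent stabilizer generators is +XX, -ZZ (any independent generating set of the same group is equally correct). Key observation: the block from step 4 through step 9 cancels to the identity and can be dropped.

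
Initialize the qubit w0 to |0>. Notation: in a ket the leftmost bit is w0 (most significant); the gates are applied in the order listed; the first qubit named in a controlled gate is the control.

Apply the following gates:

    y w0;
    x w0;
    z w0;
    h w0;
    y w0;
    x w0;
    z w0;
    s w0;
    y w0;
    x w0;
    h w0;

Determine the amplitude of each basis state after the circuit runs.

The resulting statevector has amplitude -1/2 - I/2 on |0>, 1/2 - I/2 on |1>.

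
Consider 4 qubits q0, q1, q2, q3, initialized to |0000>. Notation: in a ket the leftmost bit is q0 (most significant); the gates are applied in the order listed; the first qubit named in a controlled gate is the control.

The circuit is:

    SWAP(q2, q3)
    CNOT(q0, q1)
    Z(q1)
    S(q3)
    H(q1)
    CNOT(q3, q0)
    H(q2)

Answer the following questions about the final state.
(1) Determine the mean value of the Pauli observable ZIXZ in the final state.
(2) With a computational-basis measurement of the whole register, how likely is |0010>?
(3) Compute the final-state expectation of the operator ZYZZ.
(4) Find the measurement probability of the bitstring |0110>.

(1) The observable ZIXZ averages to 1.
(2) A full measurement returns |0010> with probability 1/4.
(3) The expectation value of ZYZZ is 0.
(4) A full measurement returns |0110> with probability 1/4.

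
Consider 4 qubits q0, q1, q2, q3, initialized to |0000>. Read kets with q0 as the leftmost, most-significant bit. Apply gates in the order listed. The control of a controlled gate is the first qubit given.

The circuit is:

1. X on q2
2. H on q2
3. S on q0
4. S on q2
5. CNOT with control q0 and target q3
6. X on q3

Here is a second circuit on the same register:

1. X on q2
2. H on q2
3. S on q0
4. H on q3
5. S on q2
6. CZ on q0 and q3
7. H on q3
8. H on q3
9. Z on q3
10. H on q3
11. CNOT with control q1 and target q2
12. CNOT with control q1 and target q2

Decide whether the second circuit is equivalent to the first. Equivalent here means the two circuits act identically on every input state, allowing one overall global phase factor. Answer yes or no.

Yes: on every input state the two circuits agree up to one overall phase factor.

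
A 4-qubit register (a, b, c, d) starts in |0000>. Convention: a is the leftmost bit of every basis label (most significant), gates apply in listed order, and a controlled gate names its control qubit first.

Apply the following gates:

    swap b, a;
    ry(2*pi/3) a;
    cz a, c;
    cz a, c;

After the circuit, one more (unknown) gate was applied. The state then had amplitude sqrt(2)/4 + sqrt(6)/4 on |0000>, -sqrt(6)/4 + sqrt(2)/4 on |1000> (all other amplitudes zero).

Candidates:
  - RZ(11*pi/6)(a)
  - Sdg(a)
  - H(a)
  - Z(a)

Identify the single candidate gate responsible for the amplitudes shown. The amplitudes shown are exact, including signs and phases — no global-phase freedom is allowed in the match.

The unique candidate consistent with the amplitudes is H(a). Key observation: the block from step 3 through step 4 cancels to the identity and can be dropped.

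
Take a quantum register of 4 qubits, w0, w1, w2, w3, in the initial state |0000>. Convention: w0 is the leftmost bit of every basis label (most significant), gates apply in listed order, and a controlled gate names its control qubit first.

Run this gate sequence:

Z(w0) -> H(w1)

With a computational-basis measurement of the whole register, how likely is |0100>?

The probability of measuring |0100> is 1/2.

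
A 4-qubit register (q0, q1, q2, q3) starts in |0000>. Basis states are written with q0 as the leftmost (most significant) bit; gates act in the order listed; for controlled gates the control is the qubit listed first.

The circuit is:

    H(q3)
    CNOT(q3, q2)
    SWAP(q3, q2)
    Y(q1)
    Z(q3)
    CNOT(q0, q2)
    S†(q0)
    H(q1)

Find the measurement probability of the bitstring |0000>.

The probability of measuring |0000> is 1/4.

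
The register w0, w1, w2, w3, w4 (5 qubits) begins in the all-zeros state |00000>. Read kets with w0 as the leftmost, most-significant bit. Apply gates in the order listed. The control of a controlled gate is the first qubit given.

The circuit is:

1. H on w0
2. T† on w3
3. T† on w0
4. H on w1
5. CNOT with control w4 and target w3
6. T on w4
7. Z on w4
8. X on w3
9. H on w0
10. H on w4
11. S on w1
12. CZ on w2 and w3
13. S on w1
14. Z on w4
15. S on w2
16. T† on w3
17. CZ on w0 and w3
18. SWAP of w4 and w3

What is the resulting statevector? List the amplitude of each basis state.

The final amplitudes are -I/4 - exp(3*I*pi/4)/4 on |00001>, exp(3*I*pi/4)/4 + I/4 on |00011>, exp(3*I*pi/4)/4 + I/4 on |01001>, -I/4 - exp(3*I*pi/4)/4 on |01011>, -I/4 + exp(3*I*pi/4)/4 on |10001>, -exp(3*I*pi/4)/4 + I/4 on |10011>, -exp(3*I*pi/4)/4 + I/4 on |11001>, -I/4 + exp(3*I*pi/4)/4 on |11011>, and 0 on every other basis state.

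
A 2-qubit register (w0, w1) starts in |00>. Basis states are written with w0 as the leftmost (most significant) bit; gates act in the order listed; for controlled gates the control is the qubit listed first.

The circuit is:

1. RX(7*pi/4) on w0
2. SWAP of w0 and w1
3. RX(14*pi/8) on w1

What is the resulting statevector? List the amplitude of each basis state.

After the circuit, the state carries amplitude sqrt(2)/2 on |00>, sqrt(2)*I/2 on |01>, 0 on |10>, 0 on |11>.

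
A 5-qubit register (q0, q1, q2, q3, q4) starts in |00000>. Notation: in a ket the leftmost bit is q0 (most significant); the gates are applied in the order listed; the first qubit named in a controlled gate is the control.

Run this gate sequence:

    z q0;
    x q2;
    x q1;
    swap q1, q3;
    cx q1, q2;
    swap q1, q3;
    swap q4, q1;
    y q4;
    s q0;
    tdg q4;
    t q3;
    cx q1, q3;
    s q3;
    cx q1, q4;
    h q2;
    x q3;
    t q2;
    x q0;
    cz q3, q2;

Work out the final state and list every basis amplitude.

The resulting statevector has amplitude -sqrt(2)*I/2 on |10010>, -sqrt(2)*exp(3*I*pi/4)/2 on |10110>, and 0 on every other basis state.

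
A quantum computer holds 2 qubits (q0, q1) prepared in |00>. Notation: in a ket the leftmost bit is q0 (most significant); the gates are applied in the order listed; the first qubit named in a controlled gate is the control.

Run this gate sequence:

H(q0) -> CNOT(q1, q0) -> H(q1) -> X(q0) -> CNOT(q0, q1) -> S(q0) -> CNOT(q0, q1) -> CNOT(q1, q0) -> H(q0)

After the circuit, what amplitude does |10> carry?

|10> carries amplitude sqrt(2)*(1 - I)/4 in the final state.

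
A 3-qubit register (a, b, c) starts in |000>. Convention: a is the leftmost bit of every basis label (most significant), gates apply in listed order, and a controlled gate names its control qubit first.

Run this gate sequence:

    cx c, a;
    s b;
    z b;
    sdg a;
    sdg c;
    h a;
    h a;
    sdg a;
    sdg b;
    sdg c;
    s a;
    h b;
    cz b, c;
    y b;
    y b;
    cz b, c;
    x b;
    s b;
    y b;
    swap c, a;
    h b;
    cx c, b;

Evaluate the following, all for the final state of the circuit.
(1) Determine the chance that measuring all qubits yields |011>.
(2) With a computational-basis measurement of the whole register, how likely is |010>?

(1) The probability of measuring |011> is 0.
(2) Outcome |010> occurs with probability 1/2.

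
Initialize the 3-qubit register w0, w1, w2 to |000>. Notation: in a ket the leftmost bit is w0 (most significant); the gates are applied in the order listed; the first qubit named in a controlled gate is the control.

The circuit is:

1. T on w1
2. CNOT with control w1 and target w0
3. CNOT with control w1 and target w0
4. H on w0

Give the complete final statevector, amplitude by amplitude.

The resulting statevector has amplitude sqrt(2)/2 on |000>, sqrt(2)/2 on |100>, and 0 on every other basis state. Key observation: gates 2-3 undo each other exactly, leaving only the rest of the circuit to track.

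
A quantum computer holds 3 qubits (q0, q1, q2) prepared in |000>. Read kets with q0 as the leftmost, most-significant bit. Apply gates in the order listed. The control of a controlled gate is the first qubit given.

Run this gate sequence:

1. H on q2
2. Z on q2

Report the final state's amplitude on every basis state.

The final amplitudes are sqrt(2)/2 on |000>, -sqrt(2)/2 on |001>, and 0 on every other basis state.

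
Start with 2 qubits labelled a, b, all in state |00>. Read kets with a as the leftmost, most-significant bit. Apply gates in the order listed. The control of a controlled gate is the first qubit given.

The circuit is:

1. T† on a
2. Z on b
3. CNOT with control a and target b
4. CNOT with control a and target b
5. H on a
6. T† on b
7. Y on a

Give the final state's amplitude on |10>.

The amplitude on |10> is sqrt(2)*I/2. Key observation: steps 3-4 multiply out to the identity, so the circuit reduces to the remaining gates.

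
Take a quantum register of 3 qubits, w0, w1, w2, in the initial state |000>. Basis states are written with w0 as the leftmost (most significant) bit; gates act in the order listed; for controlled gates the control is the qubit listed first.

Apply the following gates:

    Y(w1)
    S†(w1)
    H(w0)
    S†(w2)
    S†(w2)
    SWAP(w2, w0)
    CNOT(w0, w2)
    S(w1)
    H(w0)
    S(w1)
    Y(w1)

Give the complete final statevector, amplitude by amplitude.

The resulting statevector has amplitude I/2 on |000>, I/2 on |001>, 0 on |010>, 0 on |011>, I/2 on |100>, I/2 on |101>, 0 on |110>, 0 on |111>.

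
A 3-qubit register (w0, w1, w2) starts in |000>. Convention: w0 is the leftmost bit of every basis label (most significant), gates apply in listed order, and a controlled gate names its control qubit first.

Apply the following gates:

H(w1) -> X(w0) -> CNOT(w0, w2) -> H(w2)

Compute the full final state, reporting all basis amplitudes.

The final amplitudes are 0 on |000>, 0 on |001>, 0 on |010>, 0 on |011>, 1/2 on |100>, -1/2 on |101>, 1/2 on |110>, -1/2 on |111>.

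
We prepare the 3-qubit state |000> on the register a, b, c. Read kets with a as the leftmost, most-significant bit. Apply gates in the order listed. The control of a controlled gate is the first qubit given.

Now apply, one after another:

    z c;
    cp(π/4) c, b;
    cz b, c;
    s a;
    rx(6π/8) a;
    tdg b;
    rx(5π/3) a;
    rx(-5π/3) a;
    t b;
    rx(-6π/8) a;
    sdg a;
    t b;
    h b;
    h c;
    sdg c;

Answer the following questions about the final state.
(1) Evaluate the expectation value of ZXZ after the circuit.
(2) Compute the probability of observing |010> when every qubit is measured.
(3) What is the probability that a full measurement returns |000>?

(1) In the final state, ZXZ has expectation 0.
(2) The probability of measuring |010> is 1/4.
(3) Outcome |000> occurs with probability 1/4.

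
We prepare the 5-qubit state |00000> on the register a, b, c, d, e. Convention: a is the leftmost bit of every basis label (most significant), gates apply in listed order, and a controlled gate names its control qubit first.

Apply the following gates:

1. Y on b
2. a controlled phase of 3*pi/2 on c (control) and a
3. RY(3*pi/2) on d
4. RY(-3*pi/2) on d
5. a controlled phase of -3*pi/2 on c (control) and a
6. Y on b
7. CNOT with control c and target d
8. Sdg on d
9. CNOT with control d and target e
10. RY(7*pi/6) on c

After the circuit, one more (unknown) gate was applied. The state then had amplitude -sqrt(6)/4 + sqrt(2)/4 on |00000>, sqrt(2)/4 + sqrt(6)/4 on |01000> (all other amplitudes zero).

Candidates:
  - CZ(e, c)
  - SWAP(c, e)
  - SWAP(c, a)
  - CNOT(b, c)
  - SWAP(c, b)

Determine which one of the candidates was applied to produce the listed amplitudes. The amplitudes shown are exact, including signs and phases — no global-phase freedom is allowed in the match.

The applied gate was SWAP(c, b).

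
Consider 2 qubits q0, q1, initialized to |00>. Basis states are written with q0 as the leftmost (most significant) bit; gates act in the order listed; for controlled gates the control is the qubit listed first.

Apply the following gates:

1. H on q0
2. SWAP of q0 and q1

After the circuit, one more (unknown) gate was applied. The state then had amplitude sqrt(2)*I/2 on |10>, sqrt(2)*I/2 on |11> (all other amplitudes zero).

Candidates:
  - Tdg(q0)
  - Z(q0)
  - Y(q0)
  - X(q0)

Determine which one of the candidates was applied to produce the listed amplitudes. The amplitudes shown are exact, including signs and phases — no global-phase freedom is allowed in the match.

The applied gate was Y(q0).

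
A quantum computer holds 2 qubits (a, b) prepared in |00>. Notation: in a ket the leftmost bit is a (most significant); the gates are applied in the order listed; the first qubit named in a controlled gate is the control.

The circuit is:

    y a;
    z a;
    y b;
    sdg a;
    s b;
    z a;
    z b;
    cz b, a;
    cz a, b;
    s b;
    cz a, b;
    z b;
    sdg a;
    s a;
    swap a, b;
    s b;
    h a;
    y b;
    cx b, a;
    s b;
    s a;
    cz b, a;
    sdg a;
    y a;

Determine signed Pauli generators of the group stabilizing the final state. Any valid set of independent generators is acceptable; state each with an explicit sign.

The final state is stabilized by the group generated by +XI, +IZ; other independent generating sets are equally valid.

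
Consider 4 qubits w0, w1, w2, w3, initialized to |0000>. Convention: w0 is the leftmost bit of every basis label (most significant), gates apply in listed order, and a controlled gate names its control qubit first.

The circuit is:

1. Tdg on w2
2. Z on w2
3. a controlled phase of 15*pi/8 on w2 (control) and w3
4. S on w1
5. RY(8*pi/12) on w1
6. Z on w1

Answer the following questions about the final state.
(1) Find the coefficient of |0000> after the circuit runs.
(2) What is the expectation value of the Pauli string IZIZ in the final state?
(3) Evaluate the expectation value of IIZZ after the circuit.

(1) The final state's coefficient on |0000> equals 1/2.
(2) In the final state, IZIZ has expectation -1/2.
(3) The expectation value of IIZZ is 1.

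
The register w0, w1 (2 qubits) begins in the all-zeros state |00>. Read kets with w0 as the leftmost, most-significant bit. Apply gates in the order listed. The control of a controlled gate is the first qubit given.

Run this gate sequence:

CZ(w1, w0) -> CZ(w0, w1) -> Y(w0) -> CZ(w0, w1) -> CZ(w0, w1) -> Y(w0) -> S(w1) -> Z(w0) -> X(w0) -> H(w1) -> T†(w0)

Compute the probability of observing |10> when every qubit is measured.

The probability of measuring |10> is 1/2. Key observation: steps 3-6 multiply out to the identity, so the circuit reduces to the remaining gates.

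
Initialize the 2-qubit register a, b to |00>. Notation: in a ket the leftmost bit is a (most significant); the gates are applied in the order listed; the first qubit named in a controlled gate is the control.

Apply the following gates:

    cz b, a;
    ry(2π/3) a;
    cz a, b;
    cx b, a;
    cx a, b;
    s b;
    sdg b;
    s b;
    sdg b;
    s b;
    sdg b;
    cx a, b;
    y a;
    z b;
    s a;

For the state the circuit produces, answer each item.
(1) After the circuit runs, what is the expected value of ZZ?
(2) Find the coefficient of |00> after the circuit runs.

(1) The expectation value of ZZ is 1/2. Key observation: steps 5-12 multiply out to the identity, so the circuit reduces to the remaining gates.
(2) The final state's coefficient on |00> equals -sqrt(3)*I/2.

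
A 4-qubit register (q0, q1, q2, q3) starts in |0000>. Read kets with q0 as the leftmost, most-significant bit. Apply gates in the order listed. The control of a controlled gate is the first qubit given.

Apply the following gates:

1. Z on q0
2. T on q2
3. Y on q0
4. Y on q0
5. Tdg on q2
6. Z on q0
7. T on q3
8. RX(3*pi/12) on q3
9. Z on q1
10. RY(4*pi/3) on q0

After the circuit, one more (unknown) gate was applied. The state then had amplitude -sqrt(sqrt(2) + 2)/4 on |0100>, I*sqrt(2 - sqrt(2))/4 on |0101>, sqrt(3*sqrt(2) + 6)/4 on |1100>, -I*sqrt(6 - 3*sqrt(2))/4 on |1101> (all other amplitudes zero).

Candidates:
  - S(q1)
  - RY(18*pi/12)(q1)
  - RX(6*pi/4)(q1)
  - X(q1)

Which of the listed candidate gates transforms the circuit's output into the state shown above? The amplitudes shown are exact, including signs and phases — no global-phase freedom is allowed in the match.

The applied gate was X(q1). Key observation: gates 1-6 undo each other exactly, leaving only the rest of the circuit to track.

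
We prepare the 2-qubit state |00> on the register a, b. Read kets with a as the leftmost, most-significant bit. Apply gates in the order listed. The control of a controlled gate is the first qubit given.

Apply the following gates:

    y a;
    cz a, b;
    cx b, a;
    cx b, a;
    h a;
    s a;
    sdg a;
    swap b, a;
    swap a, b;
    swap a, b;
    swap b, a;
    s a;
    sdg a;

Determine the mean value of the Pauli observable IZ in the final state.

The expectation value of IZ is 1.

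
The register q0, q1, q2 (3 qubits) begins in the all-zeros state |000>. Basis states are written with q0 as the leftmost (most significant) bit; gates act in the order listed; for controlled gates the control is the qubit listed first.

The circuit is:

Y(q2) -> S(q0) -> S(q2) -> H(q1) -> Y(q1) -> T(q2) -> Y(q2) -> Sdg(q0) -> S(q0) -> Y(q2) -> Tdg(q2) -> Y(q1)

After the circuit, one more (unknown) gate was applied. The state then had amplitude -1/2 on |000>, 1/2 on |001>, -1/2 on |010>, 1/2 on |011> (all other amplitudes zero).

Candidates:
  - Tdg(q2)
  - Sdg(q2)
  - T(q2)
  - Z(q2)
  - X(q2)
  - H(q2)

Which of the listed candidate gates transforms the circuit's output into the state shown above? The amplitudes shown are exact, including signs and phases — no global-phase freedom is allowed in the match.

It was H(q2) that produced the state shown. Key observation: steps 5-12 multiply out to the identity, so the circuit reduces to the remaining gates.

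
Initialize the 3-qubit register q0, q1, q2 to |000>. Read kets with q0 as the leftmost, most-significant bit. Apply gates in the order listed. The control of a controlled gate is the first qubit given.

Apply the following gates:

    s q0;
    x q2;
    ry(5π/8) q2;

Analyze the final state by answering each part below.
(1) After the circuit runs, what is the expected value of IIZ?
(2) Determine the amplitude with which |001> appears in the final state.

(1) The observable IIZ averages to sqrt(2 - sqrt(2))/2.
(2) The amplitude on |001> is cos(5*pi/16).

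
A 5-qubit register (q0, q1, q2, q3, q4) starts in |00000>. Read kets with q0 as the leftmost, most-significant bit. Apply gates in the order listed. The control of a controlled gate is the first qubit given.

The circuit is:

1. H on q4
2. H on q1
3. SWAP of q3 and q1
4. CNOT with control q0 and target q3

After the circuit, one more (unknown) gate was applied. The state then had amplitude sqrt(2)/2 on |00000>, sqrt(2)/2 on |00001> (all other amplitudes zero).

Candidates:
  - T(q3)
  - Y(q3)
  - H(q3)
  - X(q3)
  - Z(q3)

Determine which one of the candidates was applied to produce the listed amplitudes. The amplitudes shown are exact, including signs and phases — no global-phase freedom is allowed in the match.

The unique candidate consistent with the amplitudes is H(q3).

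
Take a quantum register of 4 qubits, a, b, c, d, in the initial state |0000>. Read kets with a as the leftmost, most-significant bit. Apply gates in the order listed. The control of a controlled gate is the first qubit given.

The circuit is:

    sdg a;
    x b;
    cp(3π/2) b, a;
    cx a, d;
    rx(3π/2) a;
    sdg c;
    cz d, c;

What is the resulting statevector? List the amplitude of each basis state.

The resulting statevector has amplitude -sqrt(2)/2 on |0100>, -sqrt(2)*I/2 on |1100>, and 0 on every other basis state.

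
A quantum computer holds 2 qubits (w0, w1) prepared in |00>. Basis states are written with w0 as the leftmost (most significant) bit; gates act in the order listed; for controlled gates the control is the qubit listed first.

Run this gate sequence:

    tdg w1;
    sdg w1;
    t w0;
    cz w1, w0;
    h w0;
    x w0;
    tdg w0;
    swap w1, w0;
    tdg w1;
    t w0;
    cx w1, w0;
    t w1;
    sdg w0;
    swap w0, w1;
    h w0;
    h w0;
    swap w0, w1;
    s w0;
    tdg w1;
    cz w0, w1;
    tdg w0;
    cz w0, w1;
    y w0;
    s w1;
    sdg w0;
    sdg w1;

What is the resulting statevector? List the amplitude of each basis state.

The resulting statevector has amplitude 0 on |00>, sqrt(2)*exp(3*I*pi/4)/2 on |01>, sqrt(2)/2 on |10>, 0 on |11>. Key observation: gates 12-19 undo each other exactly, leaving only the rest of the circuit to track.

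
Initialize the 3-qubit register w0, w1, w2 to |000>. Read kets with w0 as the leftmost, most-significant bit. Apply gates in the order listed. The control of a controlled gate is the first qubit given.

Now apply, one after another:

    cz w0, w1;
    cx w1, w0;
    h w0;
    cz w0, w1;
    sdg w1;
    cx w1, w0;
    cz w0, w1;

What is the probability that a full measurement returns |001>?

Outcome |001> occurs with probability 0.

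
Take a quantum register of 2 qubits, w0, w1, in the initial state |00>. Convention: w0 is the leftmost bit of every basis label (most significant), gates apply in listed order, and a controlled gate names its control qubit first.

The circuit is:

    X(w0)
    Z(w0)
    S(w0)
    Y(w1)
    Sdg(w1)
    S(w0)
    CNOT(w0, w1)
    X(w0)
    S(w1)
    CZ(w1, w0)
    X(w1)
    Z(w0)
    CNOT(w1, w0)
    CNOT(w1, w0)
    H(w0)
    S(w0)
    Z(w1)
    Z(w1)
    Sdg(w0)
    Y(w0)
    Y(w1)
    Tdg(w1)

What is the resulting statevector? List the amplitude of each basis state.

After the circuit, the state carries amplitude -sqrt(2)/2 on |00>, 0 on |01>, sqrt(2)/2 on |10>, 0 on |11>.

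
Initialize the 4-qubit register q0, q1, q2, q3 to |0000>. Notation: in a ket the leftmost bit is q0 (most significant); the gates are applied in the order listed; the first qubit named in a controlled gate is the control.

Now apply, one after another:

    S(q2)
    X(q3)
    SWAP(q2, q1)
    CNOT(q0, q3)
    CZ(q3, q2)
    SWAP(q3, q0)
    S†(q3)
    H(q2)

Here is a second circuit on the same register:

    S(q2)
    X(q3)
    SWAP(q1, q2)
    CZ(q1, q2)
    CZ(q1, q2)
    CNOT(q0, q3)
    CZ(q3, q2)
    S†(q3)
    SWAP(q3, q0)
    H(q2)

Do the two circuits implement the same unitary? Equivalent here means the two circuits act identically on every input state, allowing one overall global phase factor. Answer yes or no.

No, they are not equivalent — no single phase factor reconciles the two unitaries.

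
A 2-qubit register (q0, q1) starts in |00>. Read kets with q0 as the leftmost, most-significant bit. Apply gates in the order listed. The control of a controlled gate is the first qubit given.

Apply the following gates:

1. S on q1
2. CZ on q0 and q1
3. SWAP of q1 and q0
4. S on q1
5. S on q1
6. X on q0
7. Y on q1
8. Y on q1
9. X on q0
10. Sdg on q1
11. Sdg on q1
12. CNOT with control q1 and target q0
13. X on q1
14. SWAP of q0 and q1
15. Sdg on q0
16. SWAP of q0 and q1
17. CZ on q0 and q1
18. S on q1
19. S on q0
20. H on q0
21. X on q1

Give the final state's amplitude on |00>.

|00> carries amplitude sqrt(2)/2 in the final state. Key observation: steps 4-11 multiply out to the identity, so the circuit reduces to the remaining gates.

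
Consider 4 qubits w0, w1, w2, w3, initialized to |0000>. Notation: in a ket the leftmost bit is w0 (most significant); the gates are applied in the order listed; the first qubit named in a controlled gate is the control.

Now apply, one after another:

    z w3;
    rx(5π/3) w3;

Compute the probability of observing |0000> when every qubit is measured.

A full measurement returns |0000> with probability 3/4.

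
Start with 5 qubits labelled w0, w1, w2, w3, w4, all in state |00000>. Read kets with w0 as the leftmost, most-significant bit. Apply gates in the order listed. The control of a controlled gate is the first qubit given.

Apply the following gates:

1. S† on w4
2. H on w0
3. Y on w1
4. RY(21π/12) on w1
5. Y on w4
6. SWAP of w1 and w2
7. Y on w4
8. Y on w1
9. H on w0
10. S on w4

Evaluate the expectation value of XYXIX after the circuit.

The expectation value of XYXIX is 0.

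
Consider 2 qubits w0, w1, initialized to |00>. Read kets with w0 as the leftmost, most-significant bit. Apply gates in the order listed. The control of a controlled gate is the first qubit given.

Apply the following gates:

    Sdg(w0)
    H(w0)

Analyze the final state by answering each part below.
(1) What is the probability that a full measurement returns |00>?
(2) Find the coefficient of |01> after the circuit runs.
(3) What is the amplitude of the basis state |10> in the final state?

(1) A full measurement returns |00> with probability 1/2.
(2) |01> carries amplitude 0 in the final state.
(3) The final state's coefficient on |10> equals sqrt(2)/2.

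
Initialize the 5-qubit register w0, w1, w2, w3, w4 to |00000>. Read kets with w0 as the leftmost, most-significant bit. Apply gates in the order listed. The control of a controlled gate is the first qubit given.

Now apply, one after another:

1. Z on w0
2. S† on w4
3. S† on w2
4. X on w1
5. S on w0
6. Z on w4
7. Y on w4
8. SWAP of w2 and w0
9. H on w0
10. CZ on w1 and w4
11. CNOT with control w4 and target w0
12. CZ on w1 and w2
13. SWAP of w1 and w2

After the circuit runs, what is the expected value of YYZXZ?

In the final state, YYZXZ has expectation 0.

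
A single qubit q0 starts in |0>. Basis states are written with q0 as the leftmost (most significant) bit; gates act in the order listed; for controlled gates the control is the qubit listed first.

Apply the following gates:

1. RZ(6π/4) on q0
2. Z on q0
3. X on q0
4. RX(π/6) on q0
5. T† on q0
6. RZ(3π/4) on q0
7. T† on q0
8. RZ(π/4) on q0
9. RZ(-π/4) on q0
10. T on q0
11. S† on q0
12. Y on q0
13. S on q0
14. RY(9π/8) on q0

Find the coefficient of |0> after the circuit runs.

The amplitude on |0> is sqrt(2)*I*exp(7*I*pi/8)*sin(7*pi/16)/4 - sqrt(6)*exp(3*I*pi/8)*cos(7*pi/16)/4 - sqrt(2)*exp(3*I*pi/8)*cos(7*pi/16)/4 - sqrt(6)*I*exp(7*I*pi/8)*sin(7*pi/16)/4. Key observation: gates 7-10 undo each other exactly, leaving only the rest of the circuit to track.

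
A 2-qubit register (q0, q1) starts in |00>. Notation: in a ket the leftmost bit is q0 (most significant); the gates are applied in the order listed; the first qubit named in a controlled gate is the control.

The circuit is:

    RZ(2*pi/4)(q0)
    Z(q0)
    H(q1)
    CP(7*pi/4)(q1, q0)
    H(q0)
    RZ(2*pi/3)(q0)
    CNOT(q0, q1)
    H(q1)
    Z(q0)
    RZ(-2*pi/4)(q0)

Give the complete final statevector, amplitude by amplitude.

The resulting statevector has amplitude -sqrt(2)*exp(2*I*pi/3)/2 on |00>, 0 on |01>, sqrt(2)*exp(5*I*pi/6)/2 on |10>, 0 on |11>.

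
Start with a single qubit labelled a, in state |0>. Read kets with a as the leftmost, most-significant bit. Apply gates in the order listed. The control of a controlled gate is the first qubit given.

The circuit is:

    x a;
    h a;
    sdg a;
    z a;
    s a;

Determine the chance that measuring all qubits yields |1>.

A full measurement returns |1> with probability 1/2.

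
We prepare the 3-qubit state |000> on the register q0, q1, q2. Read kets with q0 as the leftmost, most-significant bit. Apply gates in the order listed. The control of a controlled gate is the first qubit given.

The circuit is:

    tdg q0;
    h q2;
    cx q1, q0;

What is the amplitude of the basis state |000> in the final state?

|000> carries amplitude sqrt(2)/2 in the final state.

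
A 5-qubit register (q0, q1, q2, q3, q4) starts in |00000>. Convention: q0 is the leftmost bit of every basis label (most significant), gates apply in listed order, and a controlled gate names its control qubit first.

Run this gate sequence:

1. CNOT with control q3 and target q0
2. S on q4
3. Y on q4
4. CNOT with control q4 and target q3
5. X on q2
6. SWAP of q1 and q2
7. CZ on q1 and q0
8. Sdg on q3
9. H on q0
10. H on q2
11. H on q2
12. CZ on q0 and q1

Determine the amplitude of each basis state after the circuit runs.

After the circuit, the state carries amplitude sqrt(2)/2 on |01011>, -sqrt(2)/2 on |11011>, and 0 on every other basis state.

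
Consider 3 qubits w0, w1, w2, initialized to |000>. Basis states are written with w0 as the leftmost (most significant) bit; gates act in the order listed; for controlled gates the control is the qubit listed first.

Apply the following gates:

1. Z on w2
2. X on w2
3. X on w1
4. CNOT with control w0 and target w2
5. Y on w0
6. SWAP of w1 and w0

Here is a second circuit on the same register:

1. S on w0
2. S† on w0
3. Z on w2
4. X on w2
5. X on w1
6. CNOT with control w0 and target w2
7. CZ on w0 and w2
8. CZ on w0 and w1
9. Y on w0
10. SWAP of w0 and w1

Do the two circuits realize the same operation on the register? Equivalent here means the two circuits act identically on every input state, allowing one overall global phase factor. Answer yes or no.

No, they are not equivalent — no single phase factor reconciles the two unitaries.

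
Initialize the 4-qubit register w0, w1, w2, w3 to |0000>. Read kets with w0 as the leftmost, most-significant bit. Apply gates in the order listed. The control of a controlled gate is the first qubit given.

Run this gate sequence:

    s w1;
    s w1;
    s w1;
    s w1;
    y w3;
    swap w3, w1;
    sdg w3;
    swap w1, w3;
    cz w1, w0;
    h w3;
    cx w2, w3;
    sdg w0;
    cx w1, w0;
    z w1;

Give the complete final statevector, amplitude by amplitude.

After the circuit, the state carries amplitude sqrt(2)*I/2 on |0000>, -sqrt(2)*I/2 on |0001>, and 0 on every other basis state.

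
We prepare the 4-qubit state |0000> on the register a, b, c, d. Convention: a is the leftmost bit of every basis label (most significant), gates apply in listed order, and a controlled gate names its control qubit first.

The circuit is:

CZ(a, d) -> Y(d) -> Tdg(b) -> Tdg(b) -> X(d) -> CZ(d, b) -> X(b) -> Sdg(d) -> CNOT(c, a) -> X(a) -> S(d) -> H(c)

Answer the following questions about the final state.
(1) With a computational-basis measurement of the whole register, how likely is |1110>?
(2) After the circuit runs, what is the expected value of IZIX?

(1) A full measurement returns |1110> with probability 1/2.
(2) The observable IZIX averages to 0.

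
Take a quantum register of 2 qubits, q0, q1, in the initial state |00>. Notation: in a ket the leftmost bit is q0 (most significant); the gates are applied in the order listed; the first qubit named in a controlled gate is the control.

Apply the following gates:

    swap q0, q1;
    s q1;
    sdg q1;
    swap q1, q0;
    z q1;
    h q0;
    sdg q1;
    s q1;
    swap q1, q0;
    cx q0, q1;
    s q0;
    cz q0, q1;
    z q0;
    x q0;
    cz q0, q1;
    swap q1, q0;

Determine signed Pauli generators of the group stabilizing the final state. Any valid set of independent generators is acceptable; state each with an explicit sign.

The final state is stabilized by the group generated by -XI, -IZ; other independent generating sets are equally valid.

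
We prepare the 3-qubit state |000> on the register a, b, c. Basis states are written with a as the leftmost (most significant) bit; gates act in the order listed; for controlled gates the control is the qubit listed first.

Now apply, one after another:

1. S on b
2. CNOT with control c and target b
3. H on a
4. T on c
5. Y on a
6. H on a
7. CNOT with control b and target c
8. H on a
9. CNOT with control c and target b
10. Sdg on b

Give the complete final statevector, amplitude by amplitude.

After the circuit, the state carries amplitude -sqrt(2)*I/2 on |000>, sqrt(2)*I/2 on |100>, and 0 on every other basis state.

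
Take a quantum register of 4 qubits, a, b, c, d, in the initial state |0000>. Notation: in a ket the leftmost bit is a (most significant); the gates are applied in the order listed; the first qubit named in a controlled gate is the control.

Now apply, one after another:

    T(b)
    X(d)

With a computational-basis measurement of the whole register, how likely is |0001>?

Outcome |0001> occurs with probability 1.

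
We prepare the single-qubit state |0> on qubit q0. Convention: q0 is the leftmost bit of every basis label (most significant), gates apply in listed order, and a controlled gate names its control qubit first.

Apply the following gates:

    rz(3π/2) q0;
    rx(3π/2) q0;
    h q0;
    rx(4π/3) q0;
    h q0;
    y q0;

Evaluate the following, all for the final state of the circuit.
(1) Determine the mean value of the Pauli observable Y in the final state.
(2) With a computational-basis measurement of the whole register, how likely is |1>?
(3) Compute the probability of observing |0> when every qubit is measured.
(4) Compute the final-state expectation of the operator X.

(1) In the final state, Y has expectation -1/2.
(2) Outcome |1> occurs with probability 1/2.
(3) Outcome |0> occurs with probability 1/2.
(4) In the final state, X has expectation -sqrt(3)/2.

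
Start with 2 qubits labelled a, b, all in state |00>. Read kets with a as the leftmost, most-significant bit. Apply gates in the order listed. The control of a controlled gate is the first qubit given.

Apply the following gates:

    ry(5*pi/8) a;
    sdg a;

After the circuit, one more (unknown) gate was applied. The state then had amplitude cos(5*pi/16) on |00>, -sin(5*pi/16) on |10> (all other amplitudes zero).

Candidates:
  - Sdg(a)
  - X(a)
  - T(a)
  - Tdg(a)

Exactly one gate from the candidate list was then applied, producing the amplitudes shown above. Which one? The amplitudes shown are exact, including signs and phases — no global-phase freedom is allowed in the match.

The unique candidate consistent with the amplitudes is Sdg(a).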